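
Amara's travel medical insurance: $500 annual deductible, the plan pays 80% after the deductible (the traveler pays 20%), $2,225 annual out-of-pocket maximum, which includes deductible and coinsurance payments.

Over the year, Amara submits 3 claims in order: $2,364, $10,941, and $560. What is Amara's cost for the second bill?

Claim 1 ($2,364): $500 to deductible, leaving $1,864; traveler's 20% is $372.80. Traveler owes $872.80 (running OOP $872.80).
Claim 2 ($10,941): 20% coinsurance on $10,941 = $2,188.20. OOP would hit $3,061 > $2,225, so the cap limits the traveler to $2,225 − $872.80 = $1,352.20.

$1,352.20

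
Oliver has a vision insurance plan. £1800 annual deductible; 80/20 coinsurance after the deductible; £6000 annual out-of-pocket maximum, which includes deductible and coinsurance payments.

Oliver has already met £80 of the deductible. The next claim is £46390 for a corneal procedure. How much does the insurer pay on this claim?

£80 of the £1800 deductible is already met, leaving £1720.
After the £1720 deductible portion, £46390 − £1720 = £44670 is subject to coinsurance.
Coinsurance: £44670 × 20% = £8934.
So the member owes £1720 + £8934 = £10654 before any cap.
Year-to-date out-of-pocket would reach £80 + £10654 = £10734, above the £6000 maximum, so the member pays only £6000 − £80 = £5920.
The plan picks up £46390 − £5920 = £40470.

£40470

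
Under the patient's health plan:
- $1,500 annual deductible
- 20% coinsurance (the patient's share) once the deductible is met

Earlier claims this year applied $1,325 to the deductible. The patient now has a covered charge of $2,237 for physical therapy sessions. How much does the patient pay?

$587.40

$1,325 of the $1,500 deductible is already met, leaving $175.
That leaves $2,237 − $175 = $2,062 for coinsurance.
Coinsurance: $2,062 × 20% = $412.40.
So the patient owes $175 + $412.40 = $587.40.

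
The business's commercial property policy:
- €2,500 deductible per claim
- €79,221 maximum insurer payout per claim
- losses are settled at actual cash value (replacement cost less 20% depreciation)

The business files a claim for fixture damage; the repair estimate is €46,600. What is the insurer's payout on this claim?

€34,780

At 20% depreciation, ACV = €46,600 − €9,320 = €37,280.
After the deductible, €37,280 − €2,500 = €34,780 remains.
€34,780 ≤ €79,221, so the limit doesn't bind; insurer pays €34,780.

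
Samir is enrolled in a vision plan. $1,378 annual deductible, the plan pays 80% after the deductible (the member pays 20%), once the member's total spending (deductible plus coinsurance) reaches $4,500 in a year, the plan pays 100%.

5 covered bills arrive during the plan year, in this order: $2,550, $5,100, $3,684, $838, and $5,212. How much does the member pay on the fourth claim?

$167.60

Claim 1 ($2,550): $1,378 finishes the deductible; $1,172 goes to coinsurance; 20% of $1,172 = $234.40. Cost to member: $1,612.40. OOP to date $1,612.40.
Claim 2 ($5,100): deductible already satisfied, so member's share is 20% × $5,100 = $1,020. Member pays $1,020; OOP now $2,632.40.
Claim 3 ($3,684): deductible already satisfied, so member's share is 20% × $3,684 = $736.80. Member owes $736.80 (running OOP $3,369.20).
Claim 4 ($838): 20% coinsurance on $838 = $167.60. Member pays $167.60; OOP now $3,536.80.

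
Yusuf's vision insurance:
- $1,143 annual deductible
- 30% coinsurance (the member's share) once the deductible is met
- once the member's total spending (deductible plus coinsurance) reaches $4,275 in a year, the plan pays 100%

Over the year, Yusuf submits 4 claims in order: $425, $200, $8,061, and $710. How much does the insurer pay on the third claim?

$5,280.10

#1 ($425): fully absorbed by the deductible. Member pays $425; OOP now $425. Plan pays $425 − $425 = $0.
#2 ($200): all of it applies to the deductible. Member pays $200; OOP now $625. Insurer: $200 − $200 = $0.
#3 ($8,061): $518 to deductible, leaving $7,543; member's 30% is $2,262.90. Cost to member: $2,780.90. OOP to date $3,405.90. Plan pays $8,061 − $2,780.90 = $5,280.10.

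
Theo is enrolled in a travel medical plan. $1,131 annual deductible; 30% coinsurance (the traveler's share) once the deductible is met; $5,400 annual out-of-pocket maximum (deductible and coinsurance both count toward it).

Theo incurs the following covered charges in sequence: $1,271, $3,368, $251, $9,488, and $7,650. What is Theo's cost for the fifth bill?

#1 ($1,271): $1,131 to deductible, leaving $140; 30% of $140 = $42. Cost to traveler: $1,173. OOP to date $1,173.
#2 ($3,368): 30% coinsurance on $3,368 = $1,010.40. Traveler pays $1,010.40; OOP now $2,183.40.
#3 ($251): 30% coinsurance on $251 = $75.30. Traveler pays $75.30; OOP now $2,258.70.
#4 ($9,488): 30% coinsurance on $9,488 = $2,846.40. Cost to traveler: $2,846.40. OOP to date $5,105.10.
#5 ($7,650): deductible already satisfied, so traveler's share is 30% × $7,650 = $2,295. OOP would hit $7,400.10 > $5,400, so the cap limits the traveler to $5,400 − $5,105.10 = $294.90.

$294.90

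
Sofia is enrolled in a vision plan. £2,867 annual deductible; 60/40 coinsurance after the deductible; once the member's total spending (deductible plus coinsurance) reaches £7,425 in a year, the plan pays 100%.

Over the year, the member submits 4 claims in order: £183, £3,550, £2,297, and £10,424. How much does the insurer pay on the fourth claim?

Claim 1 (£183): all of it applies to the deductible. Member pays £183; OOP now £183. Plan pays £183 − £183 = £0.
Claim 2 (£3,550): £2,684 to deductible, leaving £866; 40% of £866 = £346.40. Member pays £3,030.40; OOP now £3,213.40. Plan pays £3,550 − £3,030.40 = £519.60.
Claim 3 (£2,297): deductible already satisfied, so member's share is 40% × £2,297 = £918.80. Member owes £918.80 (running OOP £4,132.20). Insurer: £2,297 − £918.80 = £1,378.20.
Claim 4 (£10,424): 40% coinsurance on £10,424 = £4,169.60. OOP would hit £8,301.80 > £7,425, so the cap limits the member to £7,425 − £4,132.20 = £3,292.80. Plan pays £10,424 − £3,292.80 = £7,131.20.

£7,131.20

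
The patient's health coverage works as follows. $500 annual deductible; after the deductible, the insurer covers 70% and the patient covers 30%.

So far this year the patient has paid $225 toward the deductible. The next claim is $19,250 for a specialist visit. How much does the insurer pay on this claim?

$13,282.50

$225 of the $500 deductible is already met, leaving $275.
That leaves $19,250 − $275 = $18,975 for coinsurance.
Patient's 30% share of $18,975 is $5,692.50.
So the patient owes $275 + $5,692.50 = $5,967.50.
The insurer covers the remainder: $19,250 − $5,967.50 = $13,282.50.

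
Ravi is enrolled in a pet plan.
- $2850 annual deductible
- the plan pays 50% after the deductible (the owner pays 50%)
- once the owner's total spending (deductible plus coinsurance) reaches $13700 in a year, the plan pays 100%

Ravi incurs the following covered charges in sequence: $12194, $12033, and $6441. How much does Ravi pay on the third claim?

Claim 1 — $12194: deductible takes $2850, $9344 remains; coinsurance $9344 × 50% = $4672. Cost to owner: $7522. OOP to date $7522.
Claim 2 — $12033: 50% coinsurance on $12033 = $6016.50. Owner pays $6016.50; OOP now $13538.50.
Claim 3 — $6441: deductible already satisfied, so owner's share is 50% × $6441 = $3220.50. OOP would hit $16759 > $13700, so the cap limits the owner to $13700 − $13538.50 = $161.50.

$161.50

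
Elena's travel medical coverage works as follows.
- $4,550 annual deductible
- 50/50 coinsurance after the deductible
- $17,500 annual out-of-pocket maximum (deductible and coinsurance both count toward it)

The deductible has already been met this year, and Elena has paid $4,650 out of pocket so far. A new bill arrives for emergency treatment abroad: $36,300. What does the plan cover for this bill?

With the deductible met, the entire $36,300 is subject to coinsurance.
Coinsurance: $36,300 × 50% = $18,150.
That would bring total out-of-pocket to $22,800, past the $17,500 cap. The traveler is capped at $17,500 − $4,650 = $12,850 on this claim.
The plan picks up $36,300 − $12,850 = $23,450.

$23,450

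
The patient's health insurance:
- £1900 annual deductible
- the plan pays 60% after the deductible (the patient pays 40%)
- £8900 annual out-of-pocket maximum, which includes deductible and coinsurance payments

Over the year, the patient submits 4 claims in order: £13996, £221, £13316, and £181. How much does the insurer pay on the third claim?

Claim 1 (£13996): £1900 finishes the deductible; £12096 goes to coinsurance; 40% of £12096 = £4838.40. Cost to patient: £6738.40. OOP to date £6738.40. Insurer: £13996 − £6738.40 = £7257.60.
Claim 2 (£221): 40% coinsurance on £221 = £88.40. Patient owes £88.40 (running OOP £6826.80). Insurer: £221 − £88.40 = £132.60.
Claim 3 (£13316): deductible met; 40% of £13316 = £5326.40. That would push OOP to £12153.20, over the £8900 cap, so patient pays £8900 − £6826.80 = £2073.20. Insurer: £13316 − £2073.20 = £11242.80.

£11242.80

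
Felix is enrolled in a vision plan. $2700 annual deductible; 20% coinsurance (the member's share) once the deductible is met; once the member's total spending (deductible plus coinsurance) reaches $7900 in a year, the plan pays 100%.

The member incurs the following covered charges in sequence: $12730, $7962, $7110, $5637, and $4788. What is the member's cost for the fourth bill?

Claim 1 ($12730): deductible takes $2700, $10030 remains; coinsurance $10030 × 20% = $2006. Member owes $4706 (running OOP $4706).
Claim 2 ($7962): deductible already satisfied, so member's share is 20% × $7962 = $1592.40. Member owes $1592.40 (running OOP $6298.40).
Claim 3 ($7110): 20% coinsurance on $7110 = $1422. Member owes $1422 (running OOP $7720.40).
Claim 4 ($5637): 20% coinsurance on $5637 = $1127.40. OOP would hit $8847.80 > $7900, so the cap limits the member to $7900 − $7720.40 = $179.60.

$179.60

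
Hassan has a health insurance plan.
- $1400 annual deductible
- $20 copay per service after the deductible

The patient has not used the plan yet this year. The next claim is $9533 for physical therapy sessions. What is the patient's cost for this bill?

The full $1400 deductible is still open; $1400 of this bill applies to it.
After the $1400 deductible portion, $9533 − $1400 = $8133 is subject to the copay.
Copay on this service: $20.
That puts the patient's cost at $1400 + $20 = $1420.

$1420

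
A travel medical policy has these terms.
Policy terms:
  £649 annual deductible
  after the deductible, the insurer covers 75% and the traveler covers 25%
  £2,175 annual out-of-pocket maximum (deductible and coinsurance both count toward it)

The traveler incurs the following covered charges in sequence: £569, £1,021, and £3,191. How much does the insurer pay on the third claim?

£2,393.25

#1 (£569): fully absorbed by the deductible. Cost to traveler: £569. OOP to date £569. Plan pays £569 − £569 = £0.
#2 (£1,021): £80 finishes the deductible; £941 goes to coinsurance; coinsurance £941 × 25% = £235.25. Cost to traveler: £315.25. OOP to date £884.25. Plan pays £1,021 − £315.25 = £705.75.
#3 (£3,191): deductible already satisfied, so traveler's share is 25% × £3,191 = £797.75. Cost to traveler: £797.75. OOP to date £1,682. Plan pays £3,191 − £797.75 = £2,393.25.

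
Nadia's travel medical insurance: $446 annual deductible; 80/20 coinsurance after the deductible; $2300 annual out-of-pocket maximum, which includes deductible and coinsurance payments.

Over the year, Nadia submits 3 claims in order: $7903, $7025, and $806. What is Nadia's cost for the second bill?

Claim 1 ($7903): deductible takes $446, $7457 remains; 20% of $7457 = $1491.40. Traveler pays $1937.40; OOP now $1937.40.
Claim 2 ($7025): deductible already satisfied, so traveler's share is 20% × $7025 = $1405. Adding that to $1937.40 gives $3342.40, past the $2300 cap; traveler pays only $2300 − $1937.40 = $362.60.

$362.60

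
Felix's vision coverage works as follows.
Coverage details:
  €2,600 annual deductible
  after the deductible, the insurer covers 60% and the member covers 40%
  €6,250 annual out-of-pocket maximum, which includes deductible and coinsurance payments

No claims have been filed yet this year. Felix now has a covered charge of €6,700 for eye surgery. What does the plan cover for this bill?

€2,460

Deductible not yet touched, so the first €2,600 of the bill goes to the deductible.
The remaining €4,100 (= €6,700 − €2,600) moves to coinsurance.
40% of €4,100 = €1,640 falls to the member.
That puts the member's cost at €2,600 + €1,640 = €4,240 before any cap.
Total out-of-pocket so far would be €0 + €4,240 = €4,240, below the €6,250 cap — no reduction.
Insurer pays the balance: €6,700 − €4,240 = €2,460.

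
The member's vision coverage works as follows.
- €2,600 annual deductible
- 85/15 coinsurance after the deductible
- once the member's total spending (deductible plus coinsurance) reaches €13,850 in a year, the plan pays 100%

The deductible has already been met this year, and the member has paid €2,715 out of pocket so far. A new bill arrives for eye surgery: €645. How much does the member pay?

€96.75

The deductible is already satisfied, so the full bill goes to coinsurance.
Coinsurance: €645 × 15% = €96.75.
Cumulative spending €2,715 + €96.75 = €2,811.75 stays under the €13,850 maximum.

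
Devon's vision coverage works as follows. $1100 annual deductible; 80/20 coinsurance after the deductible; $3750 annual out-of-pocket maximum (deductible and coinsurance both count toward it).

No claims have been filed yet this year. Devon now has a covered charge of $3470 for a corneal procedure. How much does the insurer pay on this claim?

The full $1100 deductible is still open; $1100 of this bill applies to it.
After the $1100 deductible portion, $3470 − $1100 = $2370 is subject to coinsurance.
20% of $2370 = $474 falls to the member.
That puts the member's cost at $1100 + $474 = $1574 before any cap.
Year-to-date out-of-pocket becomes $0 + $1574 = $1574, still under the $3750 maximum, so no cap applies.
The insurer covers the remainder: $3470 − $1574 = $1896.

$1896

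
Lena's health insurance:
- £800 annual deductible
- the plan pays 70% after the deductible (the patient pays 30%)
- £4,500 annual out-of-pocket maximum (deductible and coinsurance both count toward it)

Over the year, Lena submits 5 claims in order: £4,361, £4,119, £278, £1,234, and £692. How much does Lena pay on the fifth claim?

Bill 1, £4,361: £800 to deductible, leaving £3,561; coinsurance £3,561 × 30% = £1,068.30. Patient pays £1,868.30; OOP now £1,868.30.
Bill 2, £4,119: deductible met; 30% of £4,119 = £1,235.70. Patient pays £1,235.70; OOP now £3,104.
Bill 3, £278: 30% coinsurance on £278 = £83.40. Cost to patient: £83.40. OOP to date £3,187.40.
Bill 4, £1,234: 30% coinsurance on £1,234 = £370.20. Patient pays £370.20; OOP now £3,557.60.
Bill 5, £692: deductible met; 30% of £692 = £207.60. Patient pays £207.60; OOP now £3,765.20.

£207.60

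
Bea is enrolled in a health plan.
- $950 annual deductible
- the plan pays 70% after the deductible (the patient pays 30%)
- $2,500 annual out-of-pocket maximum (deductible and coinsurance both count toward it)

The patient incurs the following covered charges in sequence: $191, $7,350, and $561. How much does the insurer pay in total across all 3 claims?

$5,602

Claim 1 ($191): entire amount goes to the deductible. Cost to patient: $191. OOP to date $191. Plan pays $191 − $191 = $0.
Claim 2 ($7,350): $759 finishes the deductible; $6,591 goes to coinsurance; coinsurance $6,591 × 30% = $1,977.30. Claim cost before the cap: $759 + $1,977.30 = $2,736.30. That would push OOP to $2,927.30, over the $2,500 cap, so patient pays $2,500 − $191 = $2,309. Insurer: $7,350 − $2,309 = $5,041.
Claim 3 ($561): 30% coinsurance on $561 = $168.30. Adding that to $2,500 gives $2,668.30, past the $2,500 cap; patient pays only $2,500 − $2,500 = $0. Plan pays $561 − $0 = $561.
Insurer total = bills − patient's total = $8,102 − $2,500 = $5,602.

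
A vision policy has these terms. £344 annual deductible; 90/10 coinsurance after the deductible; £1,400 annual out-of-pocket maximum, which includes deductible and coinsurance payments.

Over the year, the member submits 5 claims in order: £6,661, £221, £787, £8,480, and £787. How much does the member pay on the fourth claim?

#1 (£6,661): £344 to deductible, leaving £6,317; 10% of £6,317 = £631.70. Member owes £975.70 (running OOP £975.70).
#2 (£221): 10% coinsurance on £221 = £22.10. Member owes £22.10 (running OOP £997.80).
#3 (£787): deductible met; 10% of £787 = £78.70. Member owes £78.70 (running OOP £1,076.50).
#4 (£8,480): deductible met; 10% of £8,480 = £848. Adding that to £1,076.50 gives £1,924.50, past the £1,400 cap; member pays only £1,400 − £1,076.50 = £323.50.

£323.50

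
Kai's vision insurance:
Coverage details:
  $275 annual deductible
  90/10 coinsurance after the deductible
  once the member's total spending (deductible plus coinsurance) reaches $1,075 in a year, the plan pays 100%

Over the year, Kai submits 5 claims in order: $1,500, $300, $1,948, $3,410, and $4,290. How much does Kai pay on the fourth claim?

$341

Claim 1 ($1,500): $275 finishes the deductible; $1,225 goes to coinsurance; 10% of $1,225 = $122.50. Member pays $397.50; OOP now $397.50.
Claim 2 ($300): deductible already satisfied, so member's share is 10% × $300 = $30. Member owes $30 (running OOP $427.50).
Claim 3 ($1,948): 10% coinsurance on $1,948 = $194.80. Cost to member: $194.80. OOP to date $622.30.
Claim 4 ($3,410): 10% coinsurance on $3,410 = $341. Member owes $341 (running OOP $963.30).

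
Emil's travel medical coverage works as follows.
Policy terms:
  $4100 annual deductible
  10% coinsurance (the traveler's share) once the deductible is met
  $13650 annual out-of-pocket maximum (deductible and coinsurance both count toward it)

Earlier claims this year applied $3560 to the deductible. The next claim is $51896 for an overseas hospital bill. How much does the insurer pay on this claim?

Remaining deductible: $4100 − $3560 = $540.
After the $540 deductible portion, $51896 − $540 = $51356 is subject to coinsurance.
10% of $51356 = $5135.60 falls to the traveler.
So the traveler owes $540 + $5135.60 = $5675.60 before any cap.
Year-to-date out-of-pocket becomes $3560 + $5675.60 = $9235.60, still under the $13650 maximum, so no cap applies.
The plan picks up $51896 − $5675.60 = $46220.40.

$46220.40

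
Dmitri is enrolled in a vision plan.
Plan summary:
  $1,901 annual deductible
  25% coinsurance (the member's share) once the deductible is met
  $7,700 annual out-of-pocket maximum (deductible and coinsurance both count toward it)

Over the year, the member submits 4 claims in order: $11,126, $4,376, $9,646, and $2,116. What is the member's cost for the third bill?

Bill 1, $11,126: $1,901 to deductible, leaving $9,225; coinsurance $9,225 × 25% = $2,306.25. Cost to member: $4,207.25. OOP to date $4,207.25.
Bill 2, $4,376: 25% coinsurance on $4,376 = $1,094. Member pays $1,094; OOP now $5,301.25.
Bill 3, $9,646: deductible met; 25% of $9,646 = $2,411.50. OOP would hit $7,712.75 > $7,700, so the cap limits the member to $7,700 − $5,301.25 = $2,398.75.

$2,398.75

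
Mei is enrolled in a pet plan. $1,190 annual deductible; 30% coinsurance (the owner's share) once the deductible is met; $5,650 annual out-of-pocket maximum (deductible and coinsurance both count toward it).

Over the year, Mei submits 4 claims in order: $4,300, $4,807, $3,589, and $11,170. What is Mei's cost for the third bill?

Claim 1 — $4,300: deductible takes $1,190, $3,110 remains; coinsurance $3,110 × 30% = $933. Owner pays $2,123; OOP now $2,123.
Claim 2 — $4,807: deductible already satisfied, so owner's share is 30% × $4,807 = $1,442.10. Owner owes $1,442.10 (running OOP $3,565.10).
Claim 3 — $3,589: deductible already satisfied, so owner's share is 30% × $3,589 = $1,076.70. Owner pays $1,076.70; OOP now $4,641.80.

$1,076.70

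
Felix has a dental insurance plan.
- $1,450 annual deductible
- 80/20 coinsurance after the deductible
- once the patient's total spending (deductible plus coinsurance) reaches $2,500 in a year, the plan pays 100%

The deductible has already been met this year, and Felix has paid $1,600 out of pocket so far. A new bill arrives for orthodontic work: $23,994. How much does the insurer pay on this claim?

$23,094

With the deductible met, the entire $23,994 is subject to coinsurance.
20% of $23,994 = $4,798.80 falls to the patient.
Adding $4,798.80 to the $1,600 already spent would give $6,398.80, which exceeds the $2,500 cap; the patient pays just $2,500 − $1,600 = $900.
The insurer covers the remainder: $23,994 − $900 = $23,094.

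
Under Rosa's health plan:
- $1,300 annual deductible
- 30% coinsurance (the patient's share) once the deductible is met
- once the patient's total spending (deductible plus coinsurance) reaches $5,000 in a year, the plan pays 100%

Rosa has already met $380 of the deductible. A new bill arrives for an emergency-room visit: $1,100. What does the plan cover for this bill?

Deductible still to meet: $1,300 − $380 = $920.
The remaining $180 (= $1,100 − $920) moves to coinsurance.
30% of $180 = $54 falls to the patient.
Patient responsibility before any cap: $920 + $54 = $974.
Cumulative spending $380 + $974 = $1,354 stays under the $5,000 maximum.
The insurer covers the remainder: $1,100 − $974 = $126.

$126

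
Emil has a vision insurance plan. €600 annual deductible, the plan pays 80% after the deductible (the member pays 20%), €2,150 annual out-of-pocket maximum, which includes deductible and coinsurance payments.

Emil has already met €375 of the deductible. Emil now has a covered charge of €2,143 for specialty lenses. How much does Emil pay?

€375 of the €600 deductible is already met, leaving €225.
That leaves €2,143 − €225 = €1,918 for coinsurance.
Member's 20% share of €1,918 is €383.60.
So the member owes €225 + €383.60 = €608.60 before any cap.
Year-to-date out-of-pocket becomes €375 + €608.60 = €983.60, still under the €2,150 maximum, so no cap applies.

€608.60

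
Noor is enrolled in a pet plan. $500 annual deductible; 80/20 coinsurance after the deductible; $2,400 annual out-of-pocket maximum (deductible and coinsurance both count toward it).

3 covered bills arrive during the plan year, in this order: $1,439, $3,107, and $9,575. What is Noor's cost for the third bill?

Claim 1 — $1,439: $500 to deductible, leaving $939; owner's 20% is $187.80. Owner pays $687.80; OOP now $687.80.
Claim 2 — $3,107: deductible already satisfied, so owner's share is 20% × $3,107 = $621.40. Owner owes $621.40 (running OOP $1,309.20).
Claim 3 — $9,575: deductible already satisfied, so owner's share is 20% × $9,575 = $1,915. That would push OOP to $3,224.20, over the $2,400 cap, so owner pays $2,400 − $1,309.20 = $1,090.80.

$1,090.80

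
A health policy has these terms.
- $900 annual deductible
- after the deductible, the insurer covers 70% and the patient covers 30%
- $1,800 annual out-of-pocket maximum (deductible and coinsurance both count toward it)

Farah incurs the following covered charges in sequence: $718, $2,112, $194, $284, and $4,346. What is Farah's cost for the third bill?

#1 ($718): all of it applies to the deductible. Patient pays $718; OOP now $718.
#2 ($2,112): $182 to deductible, leaving $1,930; patient's 30% is $579. Patient owes $761 (running OOP $1,479).
#3 ($194): deductible met; 30% of $194 = $58.20. Patient pays $58.20; OOP now $1,537.20.

$58.20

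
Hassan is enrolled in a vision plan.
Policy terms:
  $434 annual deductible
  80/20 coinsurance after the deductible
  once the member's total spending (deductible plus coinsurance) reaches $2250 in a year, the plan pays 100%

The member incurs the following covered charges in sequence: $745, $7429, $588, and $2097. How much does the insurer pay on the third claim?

$470.40

#1 ($745): deductible takes $434, $311 remains; coinsurance $311 × 20% = $62.20. Member owes $496.20 (running OOP $496.20). Plan pays $745 − $496.20 = $248.80.
#2 ($7429): 20% coinsurance on $7429 = $1485.80. Member pays $1485.80; OOP now $1982. Insurer: $7429 − $1485.80 = $5943.20.
#3 ($588): deductible met; 20% of $588 = $117.60. Cost to member: $117.60. OOP to date $2099.60. Insurer: $588 − $117.60 = $470.40.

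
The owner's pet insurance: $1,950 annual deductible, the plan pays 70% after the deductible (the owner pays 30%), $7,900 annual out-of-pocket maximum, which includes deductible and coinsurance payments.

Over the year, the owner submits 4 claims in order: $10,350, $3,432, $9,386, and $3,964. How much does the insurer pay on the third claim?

$6,985.60

#1 ($10,350): deductible takes $1,950, $8,400 remains; 30% of $8,400 = $2,520. Owner owes $4,470 (running OOP $4,470). Plan pays $10,350 − $4,470 = $5,880.
#2 ($3,432): deductible met; 30% of $3,432 = $1,029.60. Owner pays $1,029.60; OOP now $5,499.60. Plan pays $3,432 − $1,029.60 = $2,402.40.
#3 ($9,386): deductible already satisfied, so owner's share is 30% × $9,386 = $2,815.80. OOP would hit $8,315.40 > $7,900, so the cap limits the owner to $7,900 − $5,499.60 = $2,400.40. Plan pays $9,386 − $2,400.40 = $6,985.60.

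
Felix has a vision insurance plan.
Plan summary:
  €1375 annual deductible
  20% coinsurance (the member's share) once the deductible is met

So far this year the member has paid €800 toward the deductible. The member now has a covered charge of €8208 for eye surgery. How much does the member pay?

Remaining deductible: €1375 − €800 = €575.
The remaining €7633 (= €8208 − €575) moves to coinsurance.
20% of €7633 = €1526.60 falls to the member.
Member responsibility: €575 + €1526.60 = €2101.60.

€2101.60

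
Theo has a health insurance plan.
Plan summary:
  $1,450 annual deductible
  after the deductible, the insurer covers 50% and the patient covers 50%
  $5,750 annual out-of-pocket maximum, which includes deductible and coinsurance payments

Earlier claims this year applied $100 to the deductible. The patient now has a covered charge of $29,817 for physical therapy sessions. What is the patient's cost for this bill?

$5,650

Remaining deductible: $1,450 − $100 = $1,350.
The remaining $28,467 (= $29,817 − $1,350) moves to coinsurance.
50% of $28,467 = $14,233.50 falls to the patient.
That puts the patient's cost at $1,350 + $14,233.50 = $15,583.50 before any cap.
That would bring total out-of-pocket to $15,683.50, past the $5,750 cap. The patient is capped at $5,750 − $100 = $5,650 on this claim.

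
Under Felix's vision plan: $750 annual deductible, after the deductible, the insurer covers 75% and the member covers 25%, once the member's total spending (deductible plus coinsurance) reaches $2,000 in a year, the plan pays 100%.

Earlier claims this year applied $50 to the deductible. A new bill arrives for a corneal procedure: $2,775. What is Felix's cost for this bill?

Deductible still to meet: $750 − $50 = $700.
After the $700 deductible portion, $2,775 − $700 = $2,075 is subject to coinsurance.
Coinsurance: $2,075 × 25% = $518.75.
That puts the member's cost at $700 + $518.75 = $1,218.75 before any cap.
Total out-of-pocket so far would be $50 + $1,218.75 = $1,268.75, below the $2,000 cap — no reduction.

$1,218.75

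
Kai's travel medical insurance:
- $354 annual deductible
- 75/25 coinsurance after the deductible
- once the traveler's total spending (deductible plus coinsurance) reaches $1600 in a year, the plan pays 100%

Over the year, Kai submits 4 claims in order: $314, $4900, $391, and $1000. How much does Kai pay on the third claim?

$31

#1 ($314): all of it applies to the deductible. Traveler owes $314 (running OOP $314).
#2 ($4900): deductible takes $40, $4860 remains; coinsurance $4860 × 25% = $1215. Traveler owes $1255 (running OOP $1569).
#3 ($391): 25% coinsurance on $391 = $97.75. Adding that to $1569 gives $1666.75, past the $1600 cap; traveler pays only $1600 − $1569 = $31.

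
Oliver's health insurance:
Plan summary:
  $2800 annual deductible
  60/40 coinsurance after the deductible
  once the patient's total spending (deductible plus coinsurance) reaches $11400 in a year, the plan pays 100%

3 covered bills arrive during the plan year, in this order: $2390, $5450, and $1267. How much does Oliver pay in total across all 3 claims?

$5322.80

Bill 1, $2390: all of it applies to the deductible. Cost to patient: $2390. OOP to date $2390.
Bill 2, $5450: deductible takes $410, $5040 remains; coinsurance $5040 × 40% = $2016. Patient owes $2426 (running OOP $4816).
Bill 3, $1267: deductible met; 40% of $1267 = $506.80. Patient pays $506.80; OOP now $5322.80.
Summing the patient's payments: $2390 + $2426 + $506.80 = $5322.80.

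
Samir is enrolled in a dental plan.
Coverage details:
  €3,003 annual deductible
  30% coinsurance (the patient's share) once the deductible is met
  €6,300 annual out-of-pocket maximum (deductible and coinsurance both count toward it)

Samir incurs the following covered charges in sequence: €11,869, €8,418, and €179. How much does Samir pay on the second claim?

€637.20

Bill 1, €11,869: €3,003 finishes the deductible; €8,866 goes to coinsurance; coinsurance €8,866 × 30% = €2,659.80. Cost to patient: €5,662.80. OOP to date €5,662.80.
Bill 2, €8,418: 30% coinsurance on €8,418 = €2,525.40. Adding that to €5,662.80 gives €8,188.20, past the €6,300 cap; patient pays only €6,300 − €5,662.80 = €637.20.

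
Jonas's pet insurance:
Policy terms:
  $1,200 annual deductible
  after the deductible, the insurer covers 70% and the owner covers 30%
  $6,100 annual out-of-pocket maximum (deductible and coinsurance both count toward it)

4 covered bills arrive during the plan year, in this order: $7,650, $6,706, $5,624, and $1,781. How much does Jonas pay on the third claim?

#1 ($7,650): deductible takes $1,200, $6,450 remains; owner's 30% is $1,935. Owner pays $3,135; OOP now $3,135.
#2 ($6,706): deductible met; 30% of $6,706 = $2,011.80. Owner owes $2,011.80 (running OOP $5,146.80).
#3 ($5,624): deductible already satisfied, so owner's share is 30% × $5,624 = $1,687.20. OOP would hit $6,834 > $6,100, so the cap limits the owner to $6,100 − $5,146.80 = $953.20.

$953.20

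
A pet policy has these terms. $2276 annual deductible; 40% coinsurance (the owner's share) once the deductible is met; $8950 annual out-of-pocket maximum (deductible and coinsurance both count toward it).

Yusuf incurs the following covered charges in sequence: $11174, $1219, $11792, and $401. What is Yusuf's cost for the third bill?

Bill 1, $11174: deductible takes $2276, $8898 remains; coinsurance $8898 × 40% = $3559.20. Owner pays $5835.20; OOP now $5835.20.
Bill 2, $1219: 40% coinsurance on $1219 = $487.60. Cost to owner: $487.60. OOP to date $6322.80.
Bill 3, $11792: 40% coinsurance on $11792 = $4716.80. Adding that to $6322.80 gives $11039.60, past the $8950 cap; owner pays only $8950 − $6322.80 = $2627.20.

$2627.20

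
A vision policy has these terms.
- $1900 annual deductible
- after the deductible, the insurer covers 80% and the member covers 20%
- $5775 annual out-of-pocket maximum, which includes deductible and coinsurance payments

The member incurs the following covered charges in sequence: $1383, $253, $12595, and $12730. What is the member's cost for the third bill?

$2730.20

#1 ($1383): all of it applies to the deductible. Member pays $1383; OOP now $1383.
#2 ($253): entire amount goes to the deductible. Member pays $253; OOP now $1636.
#3 ($12595): $264 finishes the deductible; $12331 goes to coinsurance; coinsurance $12331 × 20% = $2466.20. Cost to member: $2730.20. OOP to date $4366.20.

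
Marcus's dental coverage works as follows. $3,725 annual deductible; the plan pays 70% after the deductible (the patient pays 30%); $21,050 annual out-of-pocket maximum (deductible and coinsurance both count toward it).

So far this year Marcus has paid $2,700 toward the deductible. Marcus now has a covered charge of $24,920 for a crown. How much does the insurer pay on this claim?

$16,726.50

Deductible still to meet: $3,725 − $2,700 = $1,025.
That leaves $24,920 − $1,025 = $23,895 for coinsurance.
Patient's 30% share of $23,895 is $7,168.50.
Patient responsibility before any cap: $1,025 + $7,168.50 = $8,193.50.
Cumulative spending $2,700 + $8,193.50 = $10,893.50 stays under the $21,050 maximum.
The insurer covers the remainder: $24,920 − $8,193.50 = $16,726.50.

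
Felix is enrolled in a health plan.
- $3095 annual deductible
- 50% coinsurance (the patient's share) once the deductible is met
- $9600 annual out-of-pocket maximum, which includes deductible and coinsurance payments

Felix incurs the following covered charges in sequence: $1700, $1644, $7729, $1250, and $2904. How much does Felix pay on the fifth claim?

#1 ($1700): all of it applies to the deductible. Patient owes $1700 (running OOP $1700).
#2 ($1644): $1395 to deductible, leaving $249; coinsurance $249 × 50% = $124.50. Patient owes $1519.50 (running OOP $3219.50).
#3 ($7729): 50% coinsurance on $7729 = $3864.50. Patient pays $3864.50; OOP now $7084.
#4 ($1250): 50% coinsurance on $1250 = $625. Cost to patient: $625. OOP to date $7709.
#5 ($2904): 50% coinsurance on $2904 = $1452. Patient pays $1452; OOP now $9161.

$1452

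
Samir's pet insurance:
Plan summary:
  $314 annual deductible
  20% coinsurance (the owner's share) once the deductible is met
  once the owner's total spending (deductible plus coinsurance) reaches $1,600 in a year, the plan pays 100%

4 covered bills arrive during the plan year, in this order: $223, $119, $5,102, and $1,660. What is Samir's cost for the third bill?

$1,020.40

Claim 1 ($223): all of it applies to the deductible. Cost to owner: $223. OOP to date $223.
Claim 2 ($119): deductible takes $91, $28 remains; owner's 20% is $5.60. Owner owes $96.60 (running OOP $319.60).
Claim 3 ($5,102): 20% coinsurance on $5,102 = $1,020.40. Owner pays $1,020.40; OOP now $1,340.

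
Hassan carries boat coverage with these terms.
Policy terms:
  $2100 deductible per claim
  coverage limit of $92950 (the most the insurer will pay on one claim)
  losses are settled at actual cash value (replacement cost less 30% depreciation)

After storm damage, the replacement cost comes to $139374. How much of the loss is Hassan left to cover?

Actual cash value after 30% depreciation: $139374 × 70% = $97561.80.
Subtract the deductible: $97561.80 − $2100 = $95461.80.
Since $95461.80 > $92950, the payout is capped at $92950.
Owner's share is the uncovered remainder: $139374 − $92950 = $46424.

$46424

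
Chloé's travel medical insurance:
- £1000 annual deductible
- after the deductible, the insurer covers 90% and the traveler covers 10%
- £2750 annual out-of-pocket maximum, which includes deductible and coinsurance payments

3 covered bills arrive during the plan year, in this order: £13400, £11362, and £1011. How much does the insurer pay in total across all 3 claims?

£23023

#1 (£13400): deductible takes £1000, £12400 remains; traveler's 10% is £1240. Traveler owes £2240 (running OOP £2240). Insurer: £13400 − £2240 = £11160.
#2 (£11362): deductible already satisfied, so traveler's share is 10% × £11362 = £1136.20. Adding that to £2240 gives £3376.20, past the £2750 cap; traveler pays only £2750 − £2240 = £510. Insurer: £11362 − £510 = £10852.
#3 (£1011): 10% coinsurance on £1011 = £101.10. OOP would hit £2851.10 > £2750, so the cap limits the traveler to £2750 − £2750 = £0. Plan pays £1011 − £0 = £1011.
Insurer total = bills − traveler's total = £25773 − £2750 = £23023.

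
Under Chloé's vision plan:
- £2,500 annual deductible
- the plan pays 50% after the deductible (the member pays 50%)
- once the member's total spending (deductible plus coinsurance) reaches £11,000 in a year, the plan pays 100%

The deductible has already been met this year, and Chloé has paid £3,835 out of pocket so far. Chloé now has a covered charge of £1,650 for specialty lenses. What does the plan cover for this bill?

With the deductible met, the entire £1,650 is subject to coinsurance.
50% of £1,650 = £825 falls to the member.
Total out-of-pocket so far would be £3,835 + £825 = £4,660, below the £11,000 cap — no reduction.
Insurer pays the balance: £1,650 − £825 = £825.

£825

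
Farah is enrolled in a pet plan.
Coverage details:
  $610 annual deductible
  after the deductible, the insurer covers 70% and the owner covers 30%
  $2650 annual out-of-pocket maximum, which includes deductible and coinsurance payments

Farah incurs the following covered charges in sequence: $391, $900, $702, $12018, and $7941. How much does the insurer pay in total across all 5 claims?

$19302

Bill 1, $391: all of it applies to the deductible. Owner owes $391 (running OOP $391). Insurer: $391 − $391 = $0.
Bill 2, $900: $219 finishes the deductible; $681 goes to coinsurance; owner's 30% is $204.30. Owner owes $423.30 (running OOP $814.30). Insurer: $900 − $423.30 = $476.70.
Bill 3, $702: deductible already satisfied, so owner's share is 30% × $702 = $210.60. Owner pays $210.60; OOP now $1024.90. Insurer: $702 − $210.60 = $491.40.
Bill 4, $12018: 30% coinsurance on $12018 = $3605.40. Adding that to $1024.90 gives $4630.30, past the $2650 cap; owner pays only $2650 − $1024.90 = $1625.10. Plan pays $12018 − $1625.10 = $10392.90.
Bill 5, $7941: 30% coinsurance on $7941 = $2382.30. OOP would hit $5032.30 > $2650, so the cap limits the owner to $2650 − $2650 = $0. Insurer: $7941 − $0 = $7941.
Insurer total = bills − owner's total = $21952 − $2650 = $19302.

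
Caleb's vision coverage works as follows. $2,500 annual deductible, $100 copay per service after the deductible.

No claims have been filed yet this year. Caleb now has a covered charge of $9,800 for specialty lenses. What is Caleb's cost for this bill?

Deductible not yet touched, so the first $2,500 of the bill goes to the deductible.
The remaining $7,300 (= $9,800 − $2,500) moves to the copay.
Copay on this service: $100.
So the member owes $2,500 + $100 = $2,600.

$2,600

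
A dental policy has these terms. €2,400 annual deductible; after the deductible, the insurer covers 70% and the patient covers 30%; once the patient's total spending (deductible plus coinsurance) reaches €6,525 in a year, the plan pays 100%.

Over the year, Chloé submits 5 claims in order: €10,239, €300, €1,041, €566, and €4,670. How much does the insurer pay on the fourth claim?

Bill 1, €10,239: €2,400 finishes the deductible; €7,839 goes to coinsurance; 30% of €7,839 = €2,351.70. Patient owes €4,751.70 (running OOP €4,751.70). Insurer: €10,239 − €4,751.70 = €5,487.30.
Bill 2, €300: deductible met; 30% of €300 = €90. Cost to patient: €90. OOP to date €4,841.70. Insurer: €300 − €90 = €210.
Bill 3, €1,041: deductible met; 30% of €1,041 = €312.30. Cost to patient: €312.30. OOP to date €5,154. Plan pays €1,041 − €312.30 = €728.70.
Bill 4, €566: deductible met; 30% of €566 = €169.80. Cost to patient: €169.80. OOP to date €5,323.80. Plan pays €566 − €169.80 = €396.20.

€396.20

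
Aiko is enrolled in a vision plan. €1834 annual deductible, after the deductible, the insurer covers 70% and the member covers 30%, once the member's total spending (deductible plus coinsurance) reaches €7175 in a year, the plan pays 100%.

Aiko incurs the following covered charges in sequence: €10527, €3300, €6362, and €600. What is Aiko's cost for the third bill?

Claim 1 — €10527: €1834 finishes the deductible; €8693 goes to coinsurance; coinsurance €8693 × 30% = €2607.90. Cost to member: €4441.90. OOP to date €4441.90.
Claim 2 — €3300: deductible met; 30% of €3300 = €990. Member pays €990; OOP now €5431.90.
Claim 3 — €6362: 30% coinsurance on €6362 = €1908.60. OOP would hit €7340.50 > €7175, so the cap limits the member to €7175 − €5431.90 = €1743.10.

€1743.10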